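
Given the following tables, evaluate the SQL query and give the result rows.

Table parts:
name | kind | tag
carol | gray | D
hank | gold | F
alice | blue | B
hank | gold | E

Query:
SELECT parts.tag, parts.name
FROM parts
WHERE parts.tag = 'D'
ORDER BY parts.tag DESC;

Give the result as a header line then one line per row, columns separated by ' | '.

== RESULT ==
parts.tag | parts.name
D | carol

Derivation:
After WHERE (1 rows):
parts.name | parts.kind | parts.tag
carol | gray | D
After SELECT (1 rows):
parts.tag | parts.name
D | carol
After ORDER BY (1 rows):
parts.tag | parts.name
D | carol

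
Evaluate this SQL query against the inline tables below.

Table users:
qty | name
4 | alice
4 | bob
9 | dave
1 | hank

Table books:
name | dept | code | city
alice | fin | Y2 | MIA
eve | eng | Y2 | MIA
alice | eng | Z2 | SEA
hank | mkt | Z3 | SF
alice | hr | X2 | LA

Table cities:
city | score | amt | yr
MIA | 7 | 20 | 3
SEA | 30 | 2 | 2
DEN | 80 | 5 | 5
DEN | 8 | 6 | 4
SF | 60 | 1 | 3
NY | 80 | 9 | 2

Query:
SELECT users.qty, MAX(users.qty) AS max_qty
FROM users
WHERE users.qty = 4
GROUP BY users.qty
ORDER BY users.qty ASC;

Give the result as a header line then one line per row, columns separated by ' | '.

After WHERE (2 rows):
users.qty | users.name
4 | alice
4 | bob
After GROUP BY (1 rows):
users.qty | max_qty
4 | 4
After ORDER BY (1 rows):
users.qty | max_qty
4 | 4

== RESULT ==
users.qty | max_qty
4 | 4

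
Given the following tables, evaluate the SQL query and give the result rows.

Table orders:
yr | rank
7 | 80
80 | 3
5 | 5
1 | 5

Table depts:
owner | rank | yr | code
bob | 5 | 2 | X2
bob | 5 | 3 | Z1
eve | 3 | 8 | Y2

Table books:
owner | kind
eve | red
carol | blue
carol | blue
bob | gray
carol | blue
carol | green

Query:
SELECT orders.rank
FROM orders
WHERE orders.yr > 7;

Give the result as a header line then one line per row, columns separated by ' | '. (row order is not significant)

After WHERE (1 rows):
orders.yr | orders.rank
80 | 3
After SELECT (1 rows):
orders.rank
3

== RESULT ==
orders.rank
3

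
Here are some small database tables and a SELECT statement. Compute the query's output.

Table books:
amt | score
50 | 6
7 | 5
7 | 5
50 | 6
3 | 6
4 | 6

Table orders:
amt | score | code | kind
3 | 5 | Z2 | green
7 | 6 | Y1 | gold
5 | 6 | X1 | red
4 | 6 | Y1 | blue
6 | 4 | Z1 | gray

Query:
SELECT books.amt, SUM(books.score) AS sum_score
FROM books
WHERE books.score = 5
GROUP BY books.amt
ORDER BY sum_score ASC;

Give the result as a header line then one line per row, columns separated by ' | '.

After WHERE (2 rows):
books.amt | books.score
7 | 5
7 | 5
After GROUP BY (1 rows):
books.amt | sum_score
7 | 10
After ORDER BY (1 rows):
books.amt | sum_score
7 | 10

== RESULT ==
books.amt | sum_score
7 | 10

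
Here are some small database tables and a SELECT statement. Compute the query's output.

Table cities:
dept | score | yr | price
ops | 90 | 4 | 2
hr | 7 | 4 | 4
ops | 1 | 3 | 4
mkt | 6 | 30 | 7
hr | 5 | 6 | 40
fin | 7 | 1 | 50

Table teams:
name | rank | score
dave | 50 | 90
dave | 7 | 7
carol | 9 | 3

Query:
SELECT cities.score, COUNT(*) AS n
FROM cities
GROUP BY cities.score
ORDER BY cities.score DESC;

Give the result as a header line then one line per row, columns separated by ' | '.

== RESULT ==
cities.score | n
90 | 1
7 | 2
6 | 1
5 | 1
1 | 1

Derivation:
After GROUP BY (5 rows):
cities.score | n
90 | 1
7 | 2
1 | 1
6 | 1
5 | 1
After ORDER BY (5 rows):
cities.score | n
90 | 1
7 | 2
6 | 1
5 | 1
1 | 1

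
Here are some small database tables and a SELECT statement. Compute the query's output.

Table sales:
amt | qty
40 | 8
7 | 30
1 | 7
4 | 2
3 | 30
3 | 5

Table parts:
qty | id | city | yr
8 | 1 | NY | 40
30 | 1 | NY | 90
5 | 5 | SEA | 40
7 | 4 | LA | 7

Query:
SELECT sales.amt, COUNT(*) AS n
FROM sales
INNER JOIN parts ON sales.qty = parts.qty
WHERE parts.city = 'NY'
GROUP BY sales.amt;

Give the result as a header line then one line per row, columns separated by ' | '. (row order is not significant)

After JOIN parts (5 rows):
sales.amt | sales.qty | parts.qty | parts.id | parts.city | parts.yr
40 | 8 | 8 | 1 | NY | 40
7 | 30 | 30 | 1 | NY | 90
1 | 7 | 7 | 4 | LA | 7
3 | 30 | 30 | 1 | NY | 90
3 | 5 | 5 | 5 | SEA | 40
After WHERE (3 rows):
sales.amt | sales.qty | parts.qty | parts.id | parts.city | parts.yr
40 | 8 | 8 | 1 | NY | 40
7 | 30 | 30 | 1 | NY | 90
3 | 30 | 30 | 1 | NY | 90
After GROUP BY (3 rows):
sales.amt | n
40 | 1
7 | 1
3 | 1

== RESULT ==
sales.amt | n
40 | 1
7 | 1
3 | 1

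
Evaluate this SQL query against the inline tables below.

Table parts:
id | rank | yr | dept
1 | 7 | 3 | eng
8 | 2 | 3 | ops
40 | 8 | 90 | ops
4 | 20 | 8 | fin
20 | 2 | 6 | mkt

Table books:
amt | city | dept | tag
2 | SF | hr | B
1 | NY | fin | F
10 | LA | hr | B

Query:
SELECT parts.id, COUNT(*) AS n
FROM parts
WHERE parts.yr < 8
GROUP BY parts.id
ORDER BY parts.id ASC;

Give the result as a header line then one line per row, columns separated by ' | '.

After WHERE (3 rows):
parts.id | parts.rank | parts.yr | parts.dept
1 | 7 | 3 | eng
8 | 2 | 3 | ops
20 | 2 | 6 | mkt
After GROUP BY (3 rows):
parts.id | n
1 | 1
8 | 1
20 | 1
After ORDER BY (3 rows):
parts.id | n
1 | 1
8 | 1
20 | 1

== RESULT ==
parts.id | n
1 | 1
8 | 1
20 | 1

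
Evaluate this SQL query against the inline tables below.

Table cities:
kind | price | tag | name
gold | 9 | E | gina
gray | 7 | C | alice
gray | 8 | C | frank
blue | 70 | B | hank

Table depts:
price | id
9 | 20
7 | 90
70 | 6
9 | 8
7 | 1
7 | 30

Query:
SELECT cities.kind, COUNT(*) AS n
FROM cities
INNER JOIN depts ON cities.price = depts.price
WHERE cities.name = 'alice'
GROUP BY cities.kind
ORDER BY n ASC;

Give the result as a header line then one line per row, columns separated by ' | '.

After JOIN depts (6 rows):
cities.kind | cities.price | cities.tag | cities.name | depts.price | depts.id
gold | 9 | E | gina | 9 | 20
gold | 9 | E | gina | 9 | 8
gray | 7 | C | alice | 7 | 90
gray | 7 | C | alice | 7 | 1
gray | 7 | C | alice | 7 | 30
blue | 70 | B | hank | 70 | 6
After WHERE (3 rows):
cities.kind | cities.price | cities.tag | cities.name | depts.price | depts.id
gray | 7 | C | alice | 7 | 90
gray | 7 | C | alice | 7 | 1
gray | 7 | C | alice | 7 | 30
After GROUP BY (1 rows):
cities.kind | n
gray | 3
After ORDER BY (1 rows):
cities.kind | n
gray | 3

== RESULT ==
cities.kind | n
gray | 3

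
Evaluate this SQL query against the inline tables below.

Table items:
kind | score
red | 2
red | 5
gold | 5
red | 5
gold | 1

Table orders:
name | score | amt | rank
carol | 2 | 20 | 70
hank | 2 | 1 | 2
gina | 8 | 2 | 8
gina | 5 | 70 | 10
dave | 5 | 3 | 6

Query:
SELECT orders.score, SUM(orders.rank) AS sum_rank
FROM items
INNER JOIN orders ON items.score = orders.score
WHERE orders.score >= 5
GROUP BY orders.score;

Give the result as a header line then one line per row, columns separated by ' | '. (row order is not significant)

== RESULT ==
orders.score | sum_rank
5 | 48

Derivation:
After JOIN orders (8 rows):
items.kind | items.score | orders.name | orders.score | orders.amt | orders.rank
red | 2 | carol | 2 | 20 | 70
red | 2 | hank | 2 | 1 | 2
red | 5 | gina | 5 | 70 | 10
red | 5 | dave | 5 | 3 | 6
gold | 5 | gina | 5 | 70 | 10
gold | 5 | dave | 5 | 3 | 6
red | 5 | gina | 5 | 70 | 10
red | 5 | dave | 5 | 3 | 6
After WHERE (6 rows):
items.kind | items.score | orders.name | orders.score | orders.amt | orders.rank
red | 5 | gina | 5 | 70 | 10
red | 5 | dave | 5 | 3 | 6
gold | 5 | gina | 5 | 70 | 10
gold | 5 | dave | 5 | 3 | 6
red | 5 | gina | 5 | 70 | 10
red | 5 | dave | 5 | 3 | 6
After GROUP BY (1 rows):
orders.score | sum_rank
5 | 48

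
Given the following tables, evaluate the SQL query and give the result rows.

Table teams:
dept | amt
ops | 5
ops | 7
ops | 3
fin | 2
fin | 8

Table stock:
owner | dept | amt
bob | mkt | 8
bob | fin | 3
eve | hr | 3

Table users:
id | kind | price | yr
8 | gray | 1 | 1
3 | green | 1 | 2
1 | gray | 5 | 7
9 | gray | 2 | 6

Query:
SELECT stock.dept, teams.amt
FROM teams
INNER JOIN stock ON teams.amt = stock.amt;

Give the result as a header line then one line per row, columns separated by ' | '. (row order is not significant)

== RESULT ==
stock.dept | teams.amt
fin | 3
hr | 3
mkt | 8

Derivation:
After JOIN stock (3 rows):
teams.dept | teams.amt | stock.owner | stock.dept | stock.amt
ops | 3 | bob | fin | 3
ops | 3 | eve | hr | 3
fin | 8 | bob | mkt | 8
After SELECT (3 rows):
stock.dept | teams.amt
fin | 3
hr | 3
mkt | 8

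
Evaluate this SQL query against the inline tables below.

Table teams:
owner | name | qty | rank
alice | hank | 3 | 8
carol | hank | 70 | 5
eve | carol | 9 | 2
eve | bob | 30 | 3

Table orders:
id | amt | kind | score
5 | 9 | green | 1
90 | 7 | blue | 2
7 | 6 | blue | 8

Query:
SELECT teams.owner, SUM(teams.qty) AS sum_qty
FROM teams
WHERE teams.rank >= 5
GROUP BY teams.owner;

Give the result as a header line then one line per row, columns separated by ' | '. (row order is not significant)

== RESULT ==
teams.owner | sum_qty
alice | 3
carol | 70

Derivation:
After WHERE (2 rows):
teams.owner | teams.name | teams.qty | teams.rank
alice | hank | 3 | 8
carol | hank | 70 | 5
After GROUP BY (2 rows):
teams.owner | sum_qty
alice | 3
carol | 70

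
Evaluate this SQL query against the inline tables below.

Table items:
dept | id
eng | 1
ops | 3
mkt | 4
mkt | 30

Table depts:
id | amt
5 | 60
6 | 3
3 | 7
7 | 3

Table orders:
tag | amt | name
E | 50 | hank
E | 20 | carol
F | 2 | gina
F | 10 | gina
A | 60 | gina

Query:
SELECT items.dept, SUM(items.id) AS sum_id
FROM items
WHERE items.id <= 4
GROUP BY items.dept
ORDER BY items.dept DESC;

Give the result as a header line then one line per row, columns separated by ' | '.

== RESULT ==
items.dept | sum_id
ops | 3
mkt | 4
eng | 1

Derivation:
After WHERE (3 rows):
items.dept | items.id
eng | 1
ops | 3
mkt | 4
After GROUP BY (3 rows):
items.dept | sum_id
eng | 1
ops | 3
mkt | 4
After ORDER BY (3 rows):
items.dept | sum_id
ops | 3
mkt | 4
eng | 1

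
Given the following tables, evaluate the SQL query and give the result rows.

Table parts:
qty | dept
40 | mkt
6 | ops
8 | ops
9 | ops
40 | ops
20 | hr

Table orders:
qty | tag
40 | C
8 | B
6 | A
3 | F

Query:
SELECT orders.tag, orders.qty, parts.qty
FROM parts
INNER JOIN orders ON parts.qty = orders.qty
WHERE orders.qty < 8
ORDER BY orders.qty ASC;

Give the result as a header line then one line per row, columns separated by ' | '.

After JOIN orders (4 rows):
parts.qty | parts.dept | orders.qty | orders.tag
40 | mkt | 40 | C
6 | ops | 6 | A
8 | ops | 8 | B
40 | ops | 40 | C
After WHERE (1 rows):
parts.qty | parts.dept | orders.qty | orders.tag
6 | ops | 6 | A
After SELECT (1 rows):
orders.tag | orders.qty | parts.qty
A | 6 | 6
After ORDER BY (1 rows):
orders.tag | orders.qty | parts.qty
A | 6 | 6

== RESULT ==
orders.tag | orders.qty | parts.qty
A | 6 | 6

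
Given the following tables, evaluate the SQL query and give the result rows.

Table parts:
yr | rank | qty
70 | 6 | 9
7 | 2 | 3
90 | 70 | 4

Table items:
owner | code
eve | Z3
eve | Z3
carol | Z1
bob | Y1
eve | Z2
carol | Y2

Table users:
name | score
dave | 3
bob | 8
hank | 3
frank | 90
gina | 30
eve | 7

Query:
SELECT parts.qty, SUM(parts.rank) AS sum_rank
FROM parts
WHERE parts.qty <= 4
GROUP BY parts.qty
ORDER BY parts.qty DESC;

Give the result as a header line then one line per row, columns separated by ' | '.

== RESULT ==
parts.qty | sum_rank
4 | 70
3 | 2

Derivation:
After WHERE (2 rows):
parts.yr | parts.rank | parts.qty
7 | 2 | 3
90 | 70 | 4
After GROUP BY (2 rows):
parts.qty | sum_rank
3 | 2
4 | 70
After ORDER BY (2 rows):
parts.qty | sum_rank
4 | 70
3 | 2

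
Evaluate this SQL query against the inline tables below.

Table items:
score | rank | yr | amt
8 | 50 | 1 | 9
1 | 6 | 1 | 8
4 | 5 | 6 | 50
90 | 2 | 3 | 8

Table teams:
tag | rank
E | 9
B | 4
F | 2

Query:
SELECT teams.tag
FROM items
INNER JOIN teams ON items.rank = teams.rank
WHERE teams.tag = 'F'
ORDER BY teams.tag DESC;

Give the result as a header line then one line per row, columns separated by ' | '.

After JOIN teams (1 rows):
items.score | items.rank | items.yr | items.amt | teams.tag | teams.rank
90 | 2 | 3 | 8 | F | 2
After WHERE (1 rows):
items.score | items.rank | items.yr | items.amt | teams.tag | teams.rank
90 | 2 | 3 | 8 | F | 2
After SELECT (1 rows):
teams.tag
F
After ORDER BY (1 rows):
teams.tag
F

== RESULT ==
teams.tag
F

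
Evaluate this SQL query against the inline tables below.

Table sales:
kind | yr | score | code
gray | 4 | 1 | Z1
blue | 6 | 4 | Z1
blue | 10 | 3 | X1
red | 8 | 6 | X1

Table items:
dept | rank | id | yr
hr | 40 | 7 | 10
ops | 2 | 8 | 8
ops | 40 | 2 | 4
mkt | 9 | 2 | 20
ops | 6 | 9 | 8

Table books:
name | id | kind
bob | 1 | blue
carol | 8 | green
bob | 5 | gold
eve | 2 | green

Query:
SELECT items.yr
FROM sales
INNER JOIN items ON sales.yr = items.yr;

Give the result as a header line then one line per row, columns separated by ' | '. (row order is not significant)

After JOIN items (4 rows):
sales.kind | sales.yr | sales.score | sales.code | items.dept | items.rank | items.id | items.yr
gray | 4 | 1 | Z1 | ops | 40 | 2 | 4
blue | 10 | 3 | X1 | hr | 40 | 7 | 10
red | 8 | 6 | X1 | ops | 2 | 8 | 8
red | 8 | 6 | X1 | ops | 6 | 9 | 8
After SELECT (4 rows):
items.yr
4
10
8
8

== RESULT ==
items.yr
4
10
8
8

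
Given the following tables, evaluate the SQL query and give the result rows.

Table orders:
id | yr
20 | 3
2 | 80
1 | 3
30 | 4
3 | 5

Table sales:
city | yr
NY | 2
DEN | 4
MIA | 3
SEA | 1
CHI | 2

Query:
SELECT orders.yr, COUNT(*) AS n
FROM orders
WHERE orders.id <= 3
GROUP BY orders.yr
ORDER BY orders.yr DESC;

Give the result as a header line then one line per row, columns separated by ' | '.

After WHERE (3 rows):
orders.id | orders.yr
2 | 80
1 | 3
3 | 5
After GROUP BY (3 rows):
orders.yr | n
80 | 1
3 | 1
5 | 1
After ORDER BY (3 rows):
orders.yr | n
80 | 1
5 | 1
3 | 1

== RESULT ==
orders.yr | n
80 | 1
5 | 1
3 | 1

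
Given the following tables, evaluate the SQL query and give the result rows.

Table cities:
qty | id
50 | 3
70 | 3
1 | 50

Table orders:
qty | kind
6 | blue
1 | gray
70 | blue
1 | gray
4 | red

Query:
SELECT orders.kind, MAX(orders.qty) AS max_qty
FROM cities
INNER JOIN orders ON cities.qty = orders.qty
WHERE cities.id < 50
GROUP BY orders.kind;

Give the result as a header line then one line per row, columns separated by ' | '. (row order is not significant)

== RESULT ==
orders.kind | max_qty
blue | 70

Derivation:
After JOIN orders (3 rows):
cities.qty | cities.id | orders.qty | orders.kind
70 | 3 | 70 | blue
1 | 50 | 1 | gray
1 | 50 | 1 | gray
After WHERE (1 rows):
cities.qty | cities.id | orders.qty | orders.kind
70 | 3 | 70 | blue
After GROUP BY (1 rows):
orders.kind | max_qty
blue | 70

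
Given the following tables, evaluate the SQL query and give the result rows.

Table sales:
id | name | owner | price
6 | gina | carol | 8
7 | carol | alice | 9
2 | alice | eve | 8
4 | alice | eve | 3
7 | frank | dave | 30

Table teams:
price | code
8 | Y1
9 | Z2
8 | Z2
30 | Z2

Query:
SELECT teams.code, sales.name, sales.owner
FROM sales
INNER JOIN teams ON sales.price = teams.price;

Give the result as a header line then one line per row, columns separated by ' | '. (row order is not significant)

After JOIN teams (6 rows):
sales.id | sales.name | sales.owner | sales.price | teams.price | teams.code
6 | gina | carol | 8 | 8 | Y1
6 | gina | carol | 8 | 8 | Z2
7 | carol | alice | 9 | 9 | Z2
2 | alice | eve | 8 | 8 | Y1
2 | alice | eve | 8 | 8 | Z2
7 | frank | dave | 30 | 30 | Z2
After SELECT (6 rows):
teams.code | sales.name | sales.owner
Y1 | gina | carol
Z2 | gina | carol
Z2 | carol | alice
Y1 | alice | eve
Z2 | alice | eve
Z2 | frank | dave

== RESULT ==
teams.code | sales.name | sales.owner
Y1 | gina | carol
Z2 | gina | carol
Z2 | carol | alice
Y1 | alice | eve
Z2 | alice | eve
Z2 | frank | dave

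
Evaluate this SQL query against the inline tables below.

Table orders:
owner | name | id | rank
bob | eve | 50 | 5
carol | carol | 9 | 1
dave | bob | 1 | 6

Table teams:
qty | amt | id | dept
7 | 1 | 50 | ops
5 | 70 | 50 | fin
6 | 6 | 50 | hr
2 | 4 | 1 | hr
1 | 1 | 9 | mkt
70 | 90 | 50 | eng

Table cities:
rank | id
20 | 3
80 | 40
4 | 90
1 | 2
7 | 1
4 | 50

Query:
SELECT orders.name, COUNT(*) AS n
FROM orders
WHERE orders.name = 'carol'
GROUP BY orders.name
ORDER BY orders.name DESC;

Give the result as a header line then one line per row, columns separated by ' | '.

== RESULT ==
orders.name | n
carol | 1

Derivation:
After WHERE (1 rows):
orders.owner | orders.name | orders.id | orders.rank
carol | carol | 9 | 1
After GROUP BY (1 rows):
orders.name | n
carol | 1
After ORDER BY (1 rows):
orders.name | n
carol | 1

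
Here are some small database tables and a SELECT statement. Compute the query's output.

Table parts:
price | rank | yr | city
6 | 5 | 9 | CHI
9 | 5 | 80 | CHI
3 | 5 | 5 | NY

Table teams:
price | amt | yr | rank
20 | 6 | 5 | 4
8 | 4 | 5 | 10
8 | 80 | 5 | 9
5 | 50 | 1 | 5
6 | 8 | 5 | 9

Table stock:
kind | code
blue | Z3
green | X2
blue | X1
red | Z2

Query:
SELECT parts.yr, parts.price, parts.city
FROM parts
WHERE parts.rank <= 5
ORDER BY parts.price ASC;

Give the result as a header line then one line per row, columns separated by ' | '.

After WHERE (3 rows):
parts.price | parts.rank | parts.yr | parts.city
6 | 5 | 9 | CHI
9 | 5 | 80 | CHI
3 | 5 | 5 | NY
After SELECT (3 rows):
parts.yr | parts.price | parts.city
9 | 6 | CHI
80 | 9 | CHI
5 | 3 | NY
After ORDER BY (3 rows):
parts.yr | parts.price | parts.city
5 | 3 | NY
9 | 6 | CHI
80 | 9 | CHI

== RESULT ==
parts.yr | parts.price | parts.city
5 | 3 | NY
9 | 6 | CHI
80 | 9 | CHI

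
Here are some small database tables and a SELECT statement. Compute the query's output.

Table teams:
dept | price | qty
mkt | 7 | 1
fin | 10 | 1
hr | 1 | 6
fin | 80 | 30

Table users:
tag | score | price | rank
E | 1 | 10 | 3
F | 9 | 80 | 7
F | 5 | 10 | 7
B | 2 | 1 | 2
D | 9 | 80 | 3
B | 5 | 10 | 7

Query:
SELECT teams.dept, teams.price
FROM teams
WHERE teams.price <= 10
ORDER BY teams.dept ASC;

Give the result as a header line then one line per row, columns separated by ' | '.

== RESULT ==
teams.dept | teams.price
fin | 10
hr | 1
mkt | 7

Derivation:
After WHERE (3 rows):
teams.dept | teams.price | teams.qty
mkt | 7 | 1
fin | 10 | 1
hr | 1 | 6
After SELECT (3 rows):
teams.dept | teams.price
mkt | 7
fin | 10
hr | 1
After ORDER BY (3 rows):
teams.dept | teams.price
fin | 10
hr | 1
mkt | 7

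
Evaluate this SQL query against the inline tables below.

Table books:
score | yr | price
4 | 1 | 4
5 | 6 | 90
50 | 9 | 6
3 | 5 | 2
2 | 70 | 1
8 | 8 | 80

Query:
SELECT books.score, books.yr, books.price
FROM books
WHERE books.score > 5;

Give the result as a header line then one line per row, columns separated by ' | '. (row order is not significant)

== RESULT ==
books.score | books.yr | books.price
50 | 9 | 6
8 | 8 | 80

Derivation:
After WHERE (2 rows):
books.score | books.yr | books.price
50 | 9 | 6
8 | 8 | 80
After SELECT (2 rows):
books.score | books.yr | books.price
50 | 9 | 6
8 | 8 | 80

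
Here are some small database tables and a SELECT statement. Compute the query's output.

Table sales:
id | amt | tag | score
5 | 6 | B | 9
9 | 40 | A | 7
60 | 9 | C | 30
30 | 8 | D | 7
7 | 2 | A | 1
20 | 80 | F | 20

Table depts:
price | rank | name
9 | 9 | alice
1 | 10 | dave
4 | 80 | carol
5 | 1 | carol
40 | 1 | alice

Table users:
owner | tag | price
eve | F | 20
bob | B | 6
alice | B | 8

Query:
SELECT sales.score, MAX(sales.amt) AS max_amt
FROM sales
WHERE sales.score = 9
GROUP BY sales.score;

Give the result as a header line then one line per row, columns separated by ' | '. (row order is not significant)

== RESULT ==
sales.score | max_amt
9 | 6

Derivation:
After WHERE (1 rows):
sales.id | sales.amt | sales.tag | sales.score
5 | 6 | B | 9
After GROUP BY (1 rows):
sales.score | max_amt
9 | 6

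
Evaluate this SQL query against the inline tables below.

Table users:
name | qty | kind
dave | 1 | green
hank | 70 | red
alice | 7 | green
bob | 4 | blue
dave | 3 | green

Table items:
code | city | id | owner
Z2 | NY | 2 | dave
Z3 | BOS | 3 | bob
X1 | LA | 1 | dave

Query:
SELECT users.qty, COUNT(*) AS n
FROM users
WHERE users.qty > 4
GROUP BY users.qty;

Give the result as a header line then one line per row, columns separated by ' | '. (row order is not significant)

After WHERE (2 rows):
users.name | users.qty | users.kind
hank | 70 | red
alice | 7 | green
After GROUP BY (2 rows):
users.qty | n
70 | 1
7 | 1

== RESULT ==
users.qty | n
70 | 1
7 | 1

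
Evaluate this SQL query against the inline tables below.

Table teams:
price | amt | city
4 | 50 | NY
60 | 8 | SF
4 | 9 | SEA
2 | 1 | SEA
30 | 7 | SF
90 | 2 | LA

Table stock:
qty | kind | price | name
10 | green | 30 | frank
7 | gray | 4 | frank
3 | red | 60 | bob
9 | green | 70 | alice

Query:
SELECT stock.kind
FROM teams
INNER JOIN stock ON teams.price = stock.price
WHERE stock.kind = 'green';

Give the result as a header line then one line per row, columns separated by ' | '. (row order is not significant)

== RESULT ==
stock.kind
green

Derivation:
After JOIN stock (4 rows):
teams.price | teams.amt | teams.city | stock.qty | stock.kind | stock.price | stock.name
4 | 50 | NY | 7 | gray | 4 | frank
60 | 8 | SF | 3 | red | 60 | bob
4 | 9 | SEA | 7 | gray | 4 | frank
30 | 7 | SF | 10 | green | 30 | frank
After WHERE (1 rows):
teams.price | teams.amt | teams.city | stock.qty | stock.kind | stock.price | stock.name
30 | 7 | SF | 10 | green | 30 | frank
After SELECT (1 rows):
stock.kind
green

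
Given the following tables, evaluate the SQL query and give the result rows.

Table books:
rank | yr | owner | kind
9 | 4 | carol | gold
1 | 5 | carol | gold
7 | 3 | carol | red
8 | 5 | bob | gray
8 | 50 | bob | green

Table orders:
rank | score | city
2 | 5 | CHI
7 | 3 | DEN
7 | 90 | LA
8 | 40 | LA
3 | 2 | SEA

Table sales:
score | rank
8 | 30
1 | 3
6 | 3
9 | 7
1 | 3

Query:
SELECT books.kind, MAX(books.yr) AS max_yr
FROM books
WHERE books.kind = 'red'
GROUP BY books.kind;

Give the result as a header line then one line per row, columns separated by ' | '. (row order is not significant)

== RESULT ==
books.kind | max_yr
red | 3

Derivation:
After WHERE (1 rows):
books.rank | books.yr | books.owner | books.kind
7 | 3 | carol | red
After GROUP BY (1 rows):
books.kind | max_yr
red | 3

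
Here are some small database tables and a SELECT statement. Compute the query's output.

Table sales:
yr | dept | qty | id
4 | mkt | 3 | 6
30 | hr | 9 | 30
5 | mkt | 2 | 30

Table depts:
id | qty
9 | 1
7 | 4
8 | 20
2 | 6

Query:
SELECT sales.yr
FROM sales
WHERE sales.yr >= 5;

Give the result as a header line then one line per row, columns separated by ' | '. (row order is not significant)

== RESULT ==
sales.yr
30
5

Derivation:
After WHERE (2 rows):
sales.yr | sales.dept | sales.qty | sales.id
30 | hr | 9 | 30
5 | mkt | 2 | 30
After SELECT (2 rows):
sales.yr
30
5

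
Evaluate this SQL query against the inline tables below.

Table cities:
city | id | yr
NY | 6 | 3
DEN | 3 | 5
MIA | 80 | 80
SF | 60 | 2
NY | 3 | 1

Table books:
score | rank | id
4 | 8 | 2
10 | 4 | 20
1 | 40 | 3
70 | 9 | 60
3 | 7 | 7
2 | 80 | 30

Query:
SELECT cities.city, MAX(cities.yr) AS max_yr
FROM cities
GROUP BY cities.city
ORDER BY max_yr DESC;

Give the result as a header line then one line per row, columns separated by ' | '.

== RESULT ==
cities.city | max_yr
MIA | 80
DEN | 5
NY | 3
SF | 2

Derivation:
After GROUP BY (4 rows):
cities.city | max_yr
NY | 3
DEN | 5
MIA | 80
SF | 2
After ORDER BY (4 rows):
cities.city | max_yr
MIA | 80
DEN | 5
NY | 3
SF | 2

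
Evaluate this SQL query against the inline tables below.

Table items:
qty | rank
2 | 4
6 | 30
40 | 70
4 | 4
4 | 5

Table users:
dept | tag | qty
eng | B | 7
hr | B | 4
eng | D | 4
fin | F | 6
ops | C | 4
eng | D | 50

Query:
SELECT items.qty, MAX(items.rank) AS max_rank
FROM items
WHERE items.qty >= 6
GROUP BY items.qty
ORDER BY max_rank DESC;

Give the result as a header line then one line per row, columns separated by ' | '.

After WHERE (2 rows):
items.qty | items.rank
6 | 30
40 | 70
After GROUP BY (2 rows):
items.qty | max_rank
6 | 30
40 | 70
After ORDER BY (2 rows):
items.qty | max_rank
40 | 70
6 | 30

== RESULT ==
items.qty | max_rank
40 | 70
6 | 30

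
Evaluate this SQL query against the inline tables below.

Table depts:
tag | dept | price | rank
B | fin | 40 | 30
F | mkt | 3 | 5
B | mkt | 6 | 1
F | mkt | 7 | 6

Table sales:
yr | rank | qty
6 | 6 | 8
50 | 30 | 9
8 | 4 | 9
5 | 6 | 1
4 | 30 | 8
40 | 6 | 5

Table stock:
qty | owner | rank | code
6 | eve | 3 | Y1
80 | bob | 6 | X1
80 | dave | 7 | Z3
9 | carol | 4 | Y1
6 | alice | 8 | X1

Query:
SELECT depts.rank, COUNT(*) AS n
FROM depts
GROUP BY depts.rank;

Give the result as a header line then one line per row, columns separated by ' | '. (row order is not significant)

== RESULT ==
depts.rank | n
30 | 1
5 | 1
1 | 1
6 | 1

Derivation:
After GROUP BY (4 rows):
depts.rank | n
30 | 1
5 | 1
1 | 1
6 | 1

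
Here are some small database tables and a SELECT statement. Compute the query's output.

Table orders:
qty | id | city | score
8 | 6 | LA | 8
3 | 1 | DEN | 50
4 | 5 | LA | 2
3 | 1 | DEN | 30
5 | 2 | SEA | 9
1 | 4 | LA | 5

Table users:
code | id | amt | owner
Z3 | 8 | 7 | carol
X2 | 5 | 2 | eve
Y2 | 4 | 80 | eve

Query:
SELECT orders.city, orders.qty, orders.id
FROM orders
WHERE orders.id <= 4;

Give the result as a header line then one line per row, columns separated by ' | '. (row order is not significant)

== RESULT ==
orders.city | orders.qty | orders.id
DEN | 3 | 1
DEN | 3 | 1
SEA | 5 | 2
LA | 1 | 4

Derivation:
After WHERE (4 rows):
orders.qty | orders.id | orders.city | orders.score
3 | 1 | DEN | 50
3 | 1 | DEN | 30
5 | 2 | SEA | 9
1 | 4 | LA | 5
After SELECT (4 rows):
orders.city | orders.qty | orders.id
DEN | 3 | 1
DEN | 3 | 1
SEA | 5 | 2
LA | 1 | 4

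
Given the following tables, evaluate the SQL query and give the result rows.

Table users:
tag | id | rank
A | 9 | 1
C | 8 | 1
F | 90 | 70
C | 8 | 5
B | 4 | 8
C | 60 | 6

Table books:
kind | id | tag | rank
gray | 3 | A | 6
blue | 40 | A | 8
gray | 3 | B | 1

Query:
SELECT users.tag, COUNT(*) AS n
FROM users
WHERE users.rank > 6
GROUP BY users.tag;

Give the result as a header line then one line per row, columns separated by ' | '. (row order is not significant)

== RESULT ==
users.tag | n
F | 1
B | 1

Derivation:
After WHERE (2 rows):
users.tag | users.id | users.rank
F | 90 | 70
B | 4 | 8
After GROUP BY (2 rows):
users.tag | n
F | 1
B | 1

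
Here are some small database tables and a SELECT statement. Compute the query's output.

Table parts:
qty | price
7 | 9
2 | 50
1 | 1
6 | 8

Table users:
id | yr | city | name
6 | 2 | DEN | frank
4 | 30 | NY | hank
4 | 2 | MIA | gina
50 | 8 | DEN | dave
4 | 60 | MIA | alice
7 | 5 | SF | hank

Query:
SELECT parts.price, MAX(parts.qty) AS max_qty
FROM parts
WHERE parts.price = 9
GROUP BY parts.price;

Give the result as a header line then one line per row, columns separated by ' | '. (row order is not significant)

== RESULT ==
parts.price | max_qty
9 | 7

Derivation:
After WHERE (1 rows):
parts.qty | parts.price
7 | 9
After GROUP BY (1 rows):
parts.price | max_qty
9 | 7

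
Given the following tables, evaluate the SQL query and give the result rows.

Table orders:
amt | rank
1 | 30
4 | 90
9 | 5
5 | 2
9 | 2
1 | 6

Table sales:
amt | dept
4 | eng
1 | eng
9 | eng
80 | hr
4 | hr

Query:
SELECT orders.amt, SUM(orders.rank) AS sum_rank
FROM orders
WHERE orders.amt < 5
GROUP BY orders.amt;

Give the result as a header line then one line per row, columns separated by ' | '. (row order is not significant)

After WHERE (3 rows):
orders.amt | orders.rank
1 | 30
4 | 90
1 | 6
After GROUP BY (2 rows):
orders.amt | sum_rank
1 | 36
4 | 90

== RESULT ==
orders.amt | sum_rank
1 | 36
4 | 90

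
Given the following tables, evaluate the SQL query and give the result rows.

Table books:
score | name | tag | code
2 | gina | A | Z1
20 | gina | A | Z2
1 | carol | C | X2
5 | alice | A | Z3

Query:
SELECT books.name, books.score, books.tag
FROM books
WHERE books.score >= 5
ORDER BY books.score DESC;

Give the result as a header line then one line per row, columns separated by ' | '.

== RESULT ==
books.name | books.score | books.tag
gina | 20 | A
alice | 5 | A

Derivation:
After WHERE (2 rows):
books.score | books.name | books.tag | books.code
20 | gina | A | Z2
5 | alice | A | Z3
After SELECT (2 rows):
books.name | books.score | books.tag
gina | 20 | A
alice | 5 | A
After ORDER BY (2 rows):
books.name | books.score | books.tag
gina | 20 | A
alice | 5 | A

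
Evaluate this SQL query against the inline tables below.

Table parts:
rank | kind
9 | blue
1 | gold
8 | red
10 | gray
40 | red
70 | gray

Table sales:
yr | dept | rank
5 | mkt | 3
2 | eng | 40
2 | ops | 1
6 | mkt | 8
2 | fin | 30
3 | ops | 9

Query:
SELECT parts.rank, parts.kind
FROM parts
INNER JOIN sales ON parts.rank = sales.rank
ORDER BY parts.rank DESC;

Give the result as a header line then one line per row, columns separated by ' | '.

== RESULT ==
parts.rank | parts.kind
40 | red
9 | blue
8 | red
1 | gold

Derivation:
After JOIN sales (4 rows):
parts.rank | parts.kind | sales.yr | sales.dept | sales.rank
9 | blue | 3 | ops | 9
1 | gold | 2 | ops | 1
8 | red | 6 | mkt | 8
40 | red | 2 | eng | 40
After SELECT (4 rows):
parts.rank | parts.kind
9 | blue
1 | gold
8 | red
40 | red
After ORDER BY (4 rows):
parts.rank | parts.kind
40 | red
9 | blue
8 | red
1 | gold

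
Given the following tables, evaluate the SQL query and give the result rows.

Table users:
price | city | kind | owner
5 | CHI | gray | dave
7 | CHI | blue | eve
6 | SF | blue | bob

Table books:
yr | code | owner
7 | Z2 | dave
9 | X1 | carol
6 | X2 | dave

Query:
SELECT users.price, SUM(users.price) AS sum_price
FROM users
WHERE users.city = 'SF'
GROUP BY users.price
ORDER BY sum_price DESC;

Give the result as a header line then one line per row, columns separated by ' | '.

After WHERE (1 rows):
users.price | users.city | users.kind | users.owner
6 | SF | blue | bob
After GROUP BY (1 rows):
users.price | sum_price
6 | 6
After ORDER BY (1 rows):
users.price | sum_price
6 | 6

== RESULT ==
users.price | sum_price
6 | 6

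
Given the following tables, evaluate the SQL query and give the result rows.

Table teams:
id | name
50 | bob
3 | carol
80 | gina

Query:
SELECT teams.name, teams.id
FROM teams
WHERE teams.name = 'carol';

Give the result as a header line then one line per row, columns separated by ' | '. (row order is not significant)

== RESULT ==
teams.name | teams.id
carol | 3

Derivation:
After WHERE (1 rows):
teams.id | teams.name
3 | carol
After SELECT (1 rows):
teams.name | teams.id
carol | 3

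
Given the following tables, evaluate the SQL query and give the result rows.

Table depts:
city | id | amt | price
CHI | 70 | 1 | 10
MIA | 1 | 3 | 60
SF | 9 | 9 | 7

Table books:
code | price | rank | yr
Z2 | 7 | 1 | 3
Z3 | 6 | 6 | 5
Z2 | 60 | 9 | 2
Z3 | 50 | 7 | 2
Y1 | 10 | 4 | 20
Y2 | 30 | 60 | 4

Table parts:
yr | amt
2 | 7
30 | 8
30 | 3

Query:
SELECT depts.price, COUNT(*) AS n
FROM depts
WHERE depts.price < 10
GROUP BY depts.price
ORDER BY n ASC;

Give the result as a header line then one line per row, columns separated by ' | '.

== RESULT ==
depts.price | n
7 | 1

Derivation:
After WHERE (1 rows):
depts.city | depts.id | depts.amt | depts.price
SF | 9 | 9 | 7
After GROUP BY (1 rows):
depts.price | n
7 | 1
After ORDER BY (1 rows):
depts.price | n
7 | 1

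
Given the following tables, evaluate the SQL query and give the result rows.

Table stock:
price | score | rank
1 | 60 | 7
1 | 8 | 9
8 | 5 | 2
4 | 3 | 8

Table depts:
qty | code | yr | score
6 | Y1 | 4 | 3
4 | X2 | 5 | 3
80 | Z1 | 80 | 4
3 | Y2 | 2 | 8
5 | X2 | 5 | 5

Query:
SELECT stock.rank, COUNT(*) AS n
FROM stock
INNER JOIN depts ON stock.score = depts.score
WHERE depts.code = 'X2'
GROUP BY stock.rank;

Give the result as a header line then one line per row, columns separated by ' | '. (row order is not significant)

== RESULT ==
stock.rank | n
2 | 1
8 | 1

Derivation:
After JOIN depts (4 rows):
stock.price | stock.score | stock.rank | depts.qty | depts.code | depts.yr | depts.score
1 | 8 | 9 | 3 | Y2 | 2 | 8
8 | 5 | 2 | 5 | X2 | 5 | 5
4 | 3 | 8 | 6 | Y1 | 4 | 3
4 | 3 | 8 | 4 | X2 | 5 | 3
After WHERE (2 rows):
stock.price | stock.score | stock.rank | depts.qty | depts.code | depts.yr | depts.score
8 | 5 | 2 | 5 | X2 | 5 | 5
4 | 3 | 8 | 4 | X2 | 5 | 3
After GROUP BY (2 rows):
stock.rank | n
2 | 1
8 | 1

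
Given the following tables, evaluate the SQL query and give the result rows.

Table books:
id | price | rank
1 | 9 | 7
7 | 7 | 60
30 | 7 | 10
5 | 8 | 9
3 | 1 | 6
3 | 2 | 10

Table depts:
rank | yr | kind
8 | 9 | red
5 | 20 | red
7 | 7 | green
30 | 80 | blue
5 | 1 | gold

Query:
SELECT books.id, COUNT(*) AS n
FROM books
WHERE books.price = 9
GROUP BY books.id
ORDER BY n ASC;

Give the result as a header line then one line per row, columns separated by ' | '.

After WHERE (1 rows):
books.id | books.price | books.rank
1 | 9 | 7
After GROUP BY (1 rows):
books.id | n
1 | 1
After ORDER BY (1 rows):
books.id | n
1 | 1

== RESULT ==
books.id | n
1 | 1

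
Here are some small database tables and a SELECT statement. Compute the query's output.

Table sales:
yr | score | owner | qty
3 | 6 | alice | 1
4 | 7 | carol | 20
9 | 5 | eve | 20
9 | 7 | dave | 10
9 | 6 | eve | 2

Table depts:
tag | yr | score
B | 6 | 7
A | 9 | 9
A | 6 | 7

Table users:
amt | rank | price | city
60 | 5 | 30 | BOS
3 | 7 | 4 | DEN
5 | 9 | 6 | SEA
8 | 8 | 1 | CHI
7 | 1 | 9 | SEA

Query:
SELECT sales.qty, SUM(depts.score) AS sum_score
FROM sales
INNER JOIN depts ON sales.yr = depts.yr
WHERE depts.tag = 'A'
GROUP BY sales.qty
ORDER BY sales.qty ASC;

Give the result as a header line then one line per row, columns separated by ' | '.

== RESULT ==
sales.qty | sum_score
2 | 9
10 | 9
20 | 9

Derivation:
After JOIN depts (3 rows):
sales.yr | sales.score | sales.owner | sales.qty | depts.tag | depts.yr | depts.score
9 | 5 | eve | 20 | A | 9 | 9
9 | 7 | dave | 10 | A | 9 | 9
9 | 6 | eve | 2 | A | 9 | 9
After WHERE (3 rows):
sales.yr | sales.score | sales.owner | sales.qty | depts.tag | depts.yr | depts.score
9 | 5 | eve | 20 | A | 9 | 9
9 | 7 | dave | 10 | A | 9 | 9
9 | 6 | eve | 2 | A | 9 | 9
After GROUP BY (3 rows):
sales.qty | sum_score
20 | 9
10 | 9
2 | 9
After ORDER BY (3 rows):
sales.qty | sum_score
2 | 9
10 | 9
20 | 9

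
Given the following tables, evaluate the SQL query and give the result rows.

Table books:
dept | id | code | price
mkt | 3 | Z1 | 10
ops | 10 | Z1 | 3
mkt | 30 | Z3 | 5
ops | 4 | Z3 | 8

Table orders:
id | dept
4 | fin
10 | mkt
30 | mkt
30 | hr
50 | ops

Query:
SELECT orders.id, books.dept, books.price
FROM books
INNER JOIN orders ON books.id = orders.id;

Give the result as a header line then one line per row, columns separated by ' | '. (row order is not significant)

== RESULT ==
orders.id | books.dept | books.price
10 | ops | 3
30 | mkt | 5
30 | mkt | 5
4 | ops | 8

Derivation:
After JOIN orders (4 rows):
books.dept | books.id | books.code | books.price | orders.id | orders.dept
ops | 10 | Z1 | 3 | 10 | mkt
mkt | 30 | Z3 | 5 | 30 | mkt
mkt | 30 | Z3 | 5 | 30 | hr
ops | 4 | Z3 | 8 | 4 | fin
After SELECT (4 rows):
orders.id | books.dept | books.price
10 | ops | 3
30 | mkt | 5
30 | mkt | 5
4 | ops | 8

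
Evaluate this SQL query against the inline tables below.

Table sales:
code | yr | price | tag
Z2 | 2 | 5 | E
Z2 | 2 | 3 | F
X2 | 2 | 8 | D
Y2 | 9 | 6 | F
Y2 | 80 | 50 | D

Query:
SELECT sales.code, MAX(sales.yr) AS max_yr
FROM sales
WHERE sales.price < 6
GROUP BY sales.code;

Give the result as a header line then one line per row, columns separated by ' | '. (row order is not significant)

== RESULT ==
sales.code | max_yr
Z2 | 2

Derivation:
After WHERE (2 rows):
sales.code | sales.yr | sales.price | sales.tag
Z2 | 2 | 5 | E
Z2 | 2 | 3 | F
After GROUP BY (1 rows):
sales.code | max_yr
Z2 | 2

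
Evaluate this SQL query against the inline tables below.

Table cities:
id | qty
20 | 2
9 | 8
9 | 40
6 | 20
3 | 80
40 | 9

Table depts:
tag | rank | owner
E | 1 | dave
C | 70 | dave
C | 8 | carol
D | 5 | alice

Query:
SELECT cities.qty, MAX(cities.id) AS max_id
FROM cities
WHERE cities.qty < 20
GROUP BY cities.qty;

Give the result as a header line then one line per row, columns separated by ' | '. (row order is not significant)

After WHERE (3 rows):
cities.id | cities.qty
20 | 2
9 | 8
40 | 9
After GROUP BY (3 rows):
cities.qty | max_id
2 | 20
8 | 9
9 | 40

== RESULT ==
cities.qty | max_id
2 | 20
8 | 9
9 | 40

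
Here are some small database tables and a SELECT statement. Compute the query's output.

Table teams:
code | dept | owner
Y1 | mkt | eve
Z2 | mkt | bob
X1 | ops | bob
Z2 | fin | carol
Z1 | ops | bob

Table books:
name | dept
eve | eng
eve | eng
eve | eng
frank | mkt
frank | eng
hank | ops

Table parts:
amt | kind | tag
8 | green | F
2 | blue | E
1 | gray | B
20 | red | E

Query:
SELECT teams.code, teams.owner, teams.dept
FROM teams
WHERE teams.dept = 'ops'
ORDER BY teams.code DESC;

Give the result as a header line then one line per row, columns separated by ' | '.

== RESULT ==
teams.code | teams.owner | teams.dept
Z1 | bob | ops
X1 | bob | ops

Derivation:
After WHERE (2 rows):
teams.code | teams.dept | teams.owner
X1 | ops | bob
Z1 | ops | bob
After SELECT (2 rows):
teams.code | teams.owner | teams.dept
X1 | bob | ops
Z1 | bob | ops
After ORDER BY (2 rows):
teams.code | teams.owner | teams.dept
Z1 | bob | ops
X1 | bob | ops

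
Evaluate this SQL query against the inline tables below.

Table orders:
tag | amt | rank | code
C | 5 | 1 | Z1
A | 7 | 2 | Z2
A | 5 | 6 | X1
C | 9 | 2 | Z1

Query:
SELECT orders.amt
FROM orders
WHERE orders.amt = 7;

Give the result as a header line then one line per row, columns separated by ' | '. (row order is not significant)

== RESULT ==
orders.amt
7

Derivation:
After WHERE (1 rows):
orders.tag | orders.amt | orders.rank | orders.code
A | 7 | 2 | Z2
After SELECT (1 rows):
orders.amt
7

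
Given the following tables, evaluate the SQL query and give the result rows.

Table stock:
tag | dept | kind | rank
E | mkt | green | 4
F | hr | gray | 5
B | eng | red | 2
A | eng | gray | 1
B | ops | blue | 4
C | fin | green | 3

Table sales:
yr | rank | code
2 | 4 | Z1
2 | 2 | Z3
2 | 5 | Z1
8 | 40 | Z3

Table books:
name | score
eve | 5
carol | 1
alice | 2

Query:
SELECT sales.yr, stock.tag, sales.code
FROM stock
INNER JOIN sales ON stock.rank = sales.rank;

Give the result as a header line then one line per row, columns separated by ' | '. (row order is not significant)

== RESULT ==
sales.yr | stock.tag | sales.code
2 | E | Z1
2 | F | Z1
2 | B | Z3
2 | B | Z1

Derivation:
After JOIN sales (4 rows):
stock.tag | stock.dept | stock.kind | stock.rank | sales.yr | sales.rank | sales.code
E | mkt | green | 4 | 2 | 4 | Z1
F | hr | gray | 5 | 2 | 5 | Z1
B | eng | red | 2 | 2 | 2 | Z3
B | ops | blue | 4 | 2 | 4 | Z1
After SELECT (4 rows):
sales.yr | stock.tag | sales.code
2 | E | Z1
2 | F | Z1
2 | B | Z3
2 | B | Z1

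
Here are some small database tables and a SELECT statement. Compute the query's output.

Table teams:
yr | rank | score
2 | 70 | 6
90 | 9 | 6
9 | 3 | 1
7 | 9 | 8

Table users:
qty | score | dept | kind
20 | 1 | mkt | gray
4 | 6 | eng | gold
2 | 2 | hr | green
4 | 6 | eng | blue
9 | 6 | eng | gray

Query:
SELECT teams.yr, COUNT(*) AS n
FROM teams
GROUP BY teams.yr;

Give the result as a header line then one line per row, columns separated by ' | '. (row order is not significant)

== RESULT ==
teams.yr | n
2 | 1
90 | 1
9 | 1
7 | 1

Derivation:
After GROUP BY (4 rows):
teams.yr | n
2 | 1
90 | 1
9 | 1
7 | 1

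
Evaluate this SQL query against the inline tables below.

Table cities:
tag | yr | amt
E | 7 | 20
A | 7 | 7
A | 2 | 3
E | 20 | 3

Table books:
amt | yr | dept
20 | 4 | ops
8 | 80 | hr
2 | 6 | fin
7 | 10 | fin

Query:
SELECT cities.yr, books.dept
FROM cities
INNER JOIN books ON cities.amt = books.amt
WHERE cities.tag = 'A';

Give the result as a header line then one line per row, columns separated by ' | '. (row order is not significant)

== RESULT ==
cities.yr | books.dept
7 | fin

Derivation:
After JOIN books (2 rows):
cities.tag | cities.yr | cities.amt | books.amt | books.yr | books.dept
E | 7 | 20 | 20 | 4 | ops
A | 7 | 7 | 7 | 10 | fin
After WHERE (1 rows):
cities.tag | cities.yr | cities.amt | books.amt | books.yr | books.dept
A | 7 | 7 | 7 | 10 | fin
After SELECT (1 rows):
cities.yr | books.dept
7 | fin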